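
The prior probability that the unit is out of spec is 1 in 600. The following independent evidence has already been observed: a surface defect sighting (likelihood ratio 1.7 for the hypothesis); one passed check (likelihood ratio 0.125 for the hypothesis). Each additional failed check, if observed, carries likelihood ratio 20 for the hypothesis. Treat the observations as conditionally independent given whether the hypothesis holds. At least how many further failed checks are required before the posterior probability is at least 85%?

Prior odds = (1/600)/(599/600) = 1/599.
Combined Bayes factor of the evidence already in hand = 1.7 × 0.125 = 0.2125.
Odds after that evidence = (1/599) × 0.2125 = 17/47920.
Target odds = 0.85/0.15 = 17/3.
Need 20ⁿ ≥ 17/3 ÷ (17/47920) = 47920/3.
20³ = 8000 falls short of 47920/3 but 20⁴ = 160000 reaches it, so n = 4.

4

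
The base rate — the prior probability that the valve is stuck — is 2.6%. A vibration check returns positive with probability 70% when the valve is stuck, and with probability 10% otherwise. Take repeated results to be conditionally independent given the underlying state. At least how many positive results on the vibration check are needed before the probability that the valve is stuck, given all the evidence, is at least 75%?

3

Prior odds = 0.026/0.974 = 13/487.
Likelihood ratio of a positive result = 0.7/0.1 = 7.
Target odds: 0.75 ÷ 0.25 = 3.
Require 7ⁿ ≥ 3 ÷ (13/487) = 1461/13.
7² = 49 falls short of 1461/13 but 7³ = 343 reaches it, so n = 3.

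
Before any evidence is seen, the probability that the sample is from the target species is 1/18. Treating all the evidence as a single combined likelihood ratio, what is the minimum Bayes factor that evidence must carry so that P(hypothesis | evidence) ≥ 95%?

Prior odds = (1/18)/(17/18) = 1/17.
Target odds = 0.95/0.05 = 19.
Required Bayes factor = 19 ÷ (1/17) = 323.

323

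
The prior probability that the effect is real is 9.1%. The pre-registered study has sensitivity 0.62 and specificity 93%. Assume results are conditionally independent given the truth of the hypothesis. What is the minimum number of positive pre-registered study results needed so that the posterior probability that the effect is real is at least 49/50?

Prior odds = 0.091/0.909 = 91/909.
False-positive rate = 1 − 0.93 = 0.07; likelihood ratio of a positive = 0.62/0.07 = 62/7.
Target posterior odds = 0.98/0.02 = 49.
Need (91/909) × (62/7)ⁿ ≥ 49, i.e. (62/7)ⁿ ≥ 6363/13.
(62/7)² = 3844/49 falls short of 6363/13 but (62/7)³ = 238328/343 reaches it, so n = 3.

3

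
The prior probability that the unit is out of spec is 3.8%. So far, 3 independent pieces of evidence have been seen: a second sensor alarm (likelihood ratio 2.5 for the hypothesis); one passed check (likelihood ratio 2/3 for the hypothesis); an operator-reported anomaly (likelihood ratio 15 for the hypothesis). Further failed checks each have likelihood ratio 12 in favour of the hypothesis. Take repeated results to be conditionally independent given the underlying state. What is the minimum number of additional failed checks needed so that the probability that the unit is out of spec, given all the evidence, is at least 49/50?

2

Prior odds = 0.038/0.962 = 19/481.
Combined Bayes factor of the evidence already in hand = 2.5 × (2/3) × 15 = 25.
Odds after that evidence = (19/481) × 25 = 475/481.
Target odds = 0.98/0.02 = 49.
Need 12ⁿ ≥ 49 ÷ (475/481) = 23569/475.
12¹ = 12 falls short of 23569/475 but 12² = 144 reaches it, so n = 2.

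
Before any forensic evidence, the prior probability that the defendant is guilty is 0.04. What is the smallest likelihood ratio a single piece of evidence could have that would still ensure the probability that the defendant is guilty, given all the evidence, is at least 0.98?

1176

Prior odds = 0.04/0.96 = 1/24.
Target odds = 0.98/0.02 = 49.
Required Bayes factor = 49 ÷ (1/24) = 1176.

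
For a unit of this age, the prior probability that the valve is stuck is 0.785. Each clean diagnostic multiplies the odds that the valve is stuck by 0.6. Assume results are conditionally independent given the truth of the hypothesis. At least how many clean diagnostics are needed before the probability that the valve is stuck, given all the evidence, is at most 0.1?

Prior odds = 0.785/0.215 = 157/43.
Likelihood ratio per clean diagnostic = 0.6.
Target odds: 0.1 ÷ 0.9 = 1/9.
Require 0.6ⁿ ≤ 1/9 ÷ (157/43) = 43/1413.
0.6⁶ = 729/15625 is still above 43/1413 but 0.6⁷ = 2187/78125 is at or below it, so n = 7.

7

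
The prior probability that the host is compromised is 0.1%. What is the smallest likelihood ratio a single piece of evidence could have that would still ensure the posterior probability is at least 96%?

Prior odds = 0.001/0.999 = 1/999.
Target odds = 0.96/0.04 = 24.
Required Bayes factor = 24 ÷ (1/999) = 23976.

23976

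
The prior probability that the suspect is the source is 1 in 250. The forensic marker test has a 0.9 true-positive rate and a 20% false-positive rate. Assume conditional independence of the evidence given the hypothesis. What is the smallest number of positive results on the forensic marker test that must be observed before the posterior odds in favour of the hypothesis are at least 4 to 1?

Prior odds: 0.004 ÷ 0.996 = 1/249.
Likelihood ratio of a positive result = 0.9/0.2 = 4.5.
Target odds = 4.
Require 4.5ⁿ ≥ 4 ÷ (1/249) = 996.
4.5⁴ = 410.0625 falls short of 996 but 4.5⁵ = 1845.28125 reaches it, so n = 5.

5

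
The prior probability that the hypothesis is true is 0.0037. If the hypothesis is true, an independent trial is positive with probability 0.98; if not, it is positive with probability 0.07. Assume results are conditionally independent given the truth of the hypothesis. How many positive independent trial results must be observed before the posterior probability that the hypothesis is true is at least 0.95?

Prior odds = 0.0037/0.9963 = 37/9963.
Likelihood ratio of a positive = 0.98/0.07 = 14.
Target odds: 0.95 ÷ 0.05 = 19.
Require 14ⁿ ≥ 19 ÷ (37/9963) = 189297/37.
14³ = 2744 falls short of 189297/37 but 14⁴ = 38416 reaches it, so n = 4.

4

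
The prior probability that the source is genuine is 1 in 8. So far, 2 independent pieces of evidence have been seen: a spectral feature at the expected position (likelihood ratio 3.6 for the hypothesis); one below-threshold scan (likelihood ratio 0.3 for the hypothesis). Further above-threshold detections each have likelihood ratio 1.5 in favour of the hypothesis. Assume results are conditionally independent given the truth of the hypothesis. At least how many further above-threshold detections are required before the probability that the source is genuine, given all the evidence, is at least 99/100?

16

Prior odds = 0.125/0.875 = 1/7.
Combined Bayes factor of the evidence already in hand = 3.6 × 0.3 = 1.08.
Odds after that evidence = (1/7) × 1.08 = 27/175.
Target odds = 0.99/0.01 = 99.
Need 1.5ⁿ ≥ 99 ÷ (27/175) = 1925/3.
1.5¹⁵ = 14348907/32768 falls short of 1925/3 but 1.5¹⁶ = 43046721/65536 reaches it, so n = 16.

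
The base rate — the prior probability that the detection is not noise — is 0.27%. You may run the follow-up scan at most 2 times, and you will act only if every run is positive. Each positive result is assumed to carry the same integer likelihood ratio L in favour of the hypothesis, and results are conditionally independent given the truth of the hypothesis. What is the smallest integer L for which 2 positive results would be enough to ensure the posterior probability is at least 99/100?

Prior odds = 0.0027/0.9973 = 27/9973.
Target odds = 0.99/0.01 = 99.
Need L² ≥ 99 ÷ (27/9973) = 109703/3.
191² = 36481 < 109703/3 ≤ 36864 = 192², so L = 192.

192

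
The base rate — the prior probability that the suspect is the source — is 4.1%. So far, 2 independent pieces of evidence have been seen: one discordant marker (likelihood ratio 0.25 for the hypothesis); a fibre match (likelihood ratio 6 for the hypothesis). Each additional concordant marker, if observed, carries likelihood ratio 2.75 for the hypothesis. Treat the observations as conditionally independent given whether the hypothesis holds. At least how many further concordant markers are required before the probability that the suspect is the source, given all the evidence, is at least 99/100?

Prior odds = 0.041/0.959 = 41/959.
Combined Bayes factor of the evidence already in hand = 0.25 × 6 = 1.5.
Odds after that evidence = (41/959) × 1.5 = 123/1918.
Target odds = 0.99/0.01 = 99.
Need 2.75ⁿ ≥ 99 ÷ (123/1918) = 63294/41.
2.75⁷ = 19487171/16384 falls short of 63294/41 but 2.75⁸ = 214358881/65536 reaches it, so n = 8.

8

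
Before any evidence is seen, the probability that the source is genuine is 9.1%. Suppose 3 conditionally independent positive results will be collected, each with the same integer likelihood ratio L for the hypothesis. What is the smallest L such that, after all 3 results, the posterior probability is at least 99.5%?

Prior odds = 0.091/0.909 = 91/909.
Target odds = 0.995/0.005 = 199.
Need L³ ≥ 199 ÷ (91/909) = 180891/91.
12³ = 1728 < 180891/91 ≤ 2197 = 13³, so L = 13.

13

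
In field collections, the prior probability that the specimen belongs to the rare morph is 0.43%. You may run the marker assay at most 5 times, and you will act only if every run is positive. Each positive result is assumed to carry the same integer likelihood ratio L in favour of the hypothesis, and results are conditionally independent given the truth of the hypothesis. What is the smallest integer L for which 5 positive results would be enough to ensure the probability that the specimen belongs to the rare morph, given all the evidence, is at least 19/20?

Prior odds = 0.0043/0.9957 = 43/9957.
Target odds = 0.95/0.05 = 19.
Need L⁵ ≥ 19 ÷ (43/9957) = 189183/43.
5⁵ = 3125 < 189183/43 ≤ 7776 = 6⁵, so L = 6.

6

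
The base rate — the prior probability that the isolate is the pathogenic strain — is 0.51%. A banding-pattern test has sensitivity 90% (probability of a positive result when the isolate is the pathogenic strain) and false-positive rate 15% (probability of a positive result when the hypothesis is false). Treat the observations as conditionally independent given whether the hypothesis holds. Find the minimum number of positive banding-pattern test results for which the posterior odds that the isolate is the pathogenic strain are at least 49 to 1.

6

Prior odds: 0.0051 ÷ 0.9949 = 51/9949.
Likelihood ratio of a positive result = 0.9/0.15 = 6.
Target odds = 49.
Require 6ⁿ ≥ 49 ÷ (51/9949) = 487501/51.
6⁵ = 7776 falls short of 487501/51 but 6⁶ = 46656 reaches it, so n = 6.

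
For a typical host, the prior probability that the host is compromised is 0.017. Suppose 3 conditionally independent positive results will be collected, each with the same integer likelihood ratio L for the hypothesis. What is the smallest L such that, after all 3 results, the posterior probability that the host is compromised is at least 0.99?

Prior odds = 0.017/0.983 = 17/983.
Target odds = 0.99/0.01 = 99.
Need L³ ≥ 99 ÷ (17/983) = 97317/17.
17³ = 4913 < 97317/17 ≤ 5832 = 18³, so L = 18.

18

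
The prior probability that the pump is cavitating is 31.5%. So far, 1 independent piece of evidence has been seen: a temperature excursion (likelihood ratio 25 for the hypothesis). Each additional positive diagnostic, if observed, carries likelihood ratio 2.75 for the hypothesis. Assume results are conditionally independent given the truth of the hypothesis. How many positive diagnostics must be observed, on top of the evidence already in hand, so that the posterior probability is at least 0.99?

Prior odds = 0.315/0.685 = 63/137.
Bayes factor of the evidence already in hand = 25.
Odds after that evidence = (63/137) × 25 = 1575/137.
Target odds = 0.99/0.01 = 99.
Need 2.75ⁿ ≥ 99 ÷ (1575/137) = 1507/175.
2.75² = 7.5625 falls short of 1507/175 but 2.75³ = 20.796875 reaches it, so n = 3.

3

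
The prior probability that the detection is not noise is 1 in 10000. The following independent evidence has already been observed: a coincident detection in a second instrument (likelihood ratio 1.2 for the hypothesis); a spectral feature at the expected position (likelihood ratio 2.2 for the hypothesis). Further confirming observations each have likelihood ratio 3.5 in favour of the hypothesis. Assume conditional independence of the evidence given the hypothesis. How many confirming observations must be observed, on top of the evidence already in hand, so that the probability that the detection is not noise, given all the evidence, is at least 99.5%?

11

Prior odds = 0.0001/0.9999 = 1/9999.
Combined Bayes factor of the evidence already in hand = 1.2 × 2.2 = 2.64.
Odds after that evidence = (1/9999) × 2.64 = 2/7575.
Target odds = 0.995/0.005 = 199.
Need 3.5ⁿ ≥ 199 ÷ (2/7575) = 753712.5.
3.5¹⁰ = 282475249/1024 falls short of 753712.5 but 3.5¹¹ ≈965492 reaches it, so n = 11.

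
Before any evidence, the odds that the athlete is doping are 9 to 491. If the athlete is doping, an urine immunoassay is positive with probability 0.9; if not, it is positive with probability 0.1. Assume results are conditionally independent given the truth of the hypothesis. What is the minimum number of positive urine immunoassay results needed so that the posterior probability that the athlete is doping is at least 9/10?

Prior odds = 9/491.
Likelihood ratio of a positive = 0.9/0.1 = 9.
Target odds: 0.9 ÷ 0.1 = 9.
Need (9/491) × 9ⁿ ≥ 9, i.e. 9ⁿ ≥ 491.
9² = 81 falls short of 491 but 9³ = 729 reaches it, so n = 3.

3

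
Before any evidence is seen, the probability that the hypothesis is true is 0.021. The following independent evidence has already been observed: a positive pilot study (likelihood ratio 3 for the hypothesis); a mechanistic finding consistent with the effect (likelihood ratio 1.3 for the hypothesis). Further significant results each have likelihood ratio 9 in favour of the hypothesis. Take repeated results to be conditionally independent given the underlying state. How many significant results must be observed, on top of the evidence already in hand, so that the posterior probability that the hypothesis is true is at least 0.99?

4

Prior odds = 0.021/0.979 = 21/979.
Combined Bayes factor of the evidence already in hand = 3 × 1.3 = 3.9.
Odds after that evidence = (21/979) × 3.9 = 819/9790.
Target odds = 0.99/0.01 = 99.
Need 9ⁿ ≥ 99 ÷ (819/9790) = 107690/91.
9³ = 729 falls short of 107690/91 but 9⁴ = 6561 reaches it, so n = 4.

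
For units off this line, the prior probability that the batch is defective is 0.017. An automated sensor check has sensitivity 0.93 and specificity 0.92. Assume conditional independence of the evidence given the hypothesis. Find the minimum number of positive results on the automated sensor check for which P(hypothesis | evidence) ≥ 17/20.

3

Prior odds: 0.017 ÷ 0.983 = 17/983.
False-positive rate = 1 − 0.92 = 0.08; likelihood ratio of a positive = 0.93/0.08 = 11.625.
Target posterior odds = 0.85/0.15 = 17/3.
Require 11.625ⁿ ≥ 17/3 ÷ (17/983) = 983/3.
11.625² = 135.140625 falls short of 983/3 but 11.625³ = 804357/512 reaches it, so n = 3.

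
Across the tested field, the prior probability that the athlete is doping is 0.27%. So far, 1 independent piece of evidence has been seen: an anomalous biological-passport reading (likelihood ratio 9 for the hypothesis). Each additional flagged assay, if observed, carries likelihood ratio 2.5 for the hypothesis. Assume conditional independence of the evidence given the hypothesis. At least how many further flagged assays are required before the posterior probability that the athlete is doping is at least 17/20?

Prior odds = 0.0027/0.9973 = 27/9973.
Bayes factor of the evidence already in hand = 9.
Odds after that evidence = (27/9973) × 9 = 243/9973.
Target odds = 0.85/0.15 = 17/3.
Need 2.5ⁿ ≥ 17/3 ÷ (243/9973) = 169541/729.
2.5⁵ = 97.65625 falls short of 169541/729 but 2.5⁶ = 244.140625 reaches it, so n = 6.

6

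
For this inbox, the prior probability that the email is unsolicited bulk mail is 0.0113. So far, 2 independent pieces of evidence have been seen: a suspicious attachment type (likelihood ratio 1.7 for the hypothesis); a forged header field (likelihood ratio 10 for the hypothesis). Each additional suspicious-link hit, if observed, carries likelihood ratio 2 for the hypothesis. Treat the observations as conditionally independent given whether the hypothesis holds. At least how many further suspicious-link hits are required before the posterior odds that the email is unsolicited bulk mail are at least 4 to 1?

5

Prior odds = 0.0113/0.9887 = 113/9887.
Combined Bayes factor of the evidence already in hand = 1.7 × 10 = 17.
Odds after that evidence = (113/9887) × 17 = 1921/9887.
Target odds = 4.
Need 2ⁿ ≥ 4 ÷ (1921/9887) = 39548/1921.
2⁴ = 16 falls short of 39548/1921 but 2⁵ = 32 reaches it, so n = 5.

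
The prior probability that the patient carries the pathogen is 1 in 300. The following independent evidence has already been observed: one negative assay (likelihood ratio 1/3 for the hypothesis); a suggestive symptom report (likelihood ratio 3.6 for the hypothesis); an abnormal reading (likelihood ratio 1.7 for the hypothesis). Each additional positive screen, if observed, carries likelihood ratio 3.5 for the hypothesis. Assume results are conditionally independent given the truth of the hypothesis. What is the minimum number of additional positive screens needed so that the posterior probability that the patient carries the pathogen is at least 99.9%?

10

Prior odds = (1/300)/(299/300) = 1/299.
Combined Bayes factor of the evidence already in hand = (1/3) × 3.6 × 1.7 = 2.04.
Odds after that evidence = (1/299) × 2.04 = 51/7475.
Target odds = 0.999/0.001 = 999.
Need 3.5ⁿ ≥ 999 ÷ (51/7475) = 2489175/17.
3.5⁹ = 40353607/512 falls short of 2489175/17 but 3.5¹⁰ = 282475249/1024 reaches it, so n = 10.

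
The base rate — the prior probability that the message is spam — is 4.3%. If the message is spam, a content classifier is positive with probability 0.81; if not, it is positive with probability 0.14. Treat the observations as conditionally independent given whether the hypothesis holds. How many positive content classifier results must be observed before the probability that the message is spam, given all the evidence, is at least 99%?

5

Prior odds: 0.043 ÷ 0.957 = 43/957.
Likelihood ratio of a positive = 0.81/0.14 = 81/14.
Target posterior odds = 0.99/0.01 = 99.
Need (43/957) × (81/14)ⁿ ≥ 99, i.e. (81/14)ⁿ ≥ 94743/43.
(81/14)⁴ = 43046721/38416 falls short of 94743/43 but (81/14)⁵ ≈6483.13 reaches it, so n = 5.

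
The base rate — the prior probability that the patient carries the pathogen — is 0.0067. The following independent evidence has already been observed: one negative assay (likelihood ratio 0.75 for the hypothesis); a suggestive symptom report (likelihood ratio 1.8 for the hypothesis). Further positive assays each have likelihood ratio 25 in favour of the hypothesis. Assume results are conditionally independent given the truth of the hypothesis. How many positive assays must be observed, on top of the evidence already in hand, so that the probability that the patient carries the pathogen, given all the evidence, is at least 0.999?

Prior odds = 0.0067/0.9933 = 67/9933.
Combined Bayes factor of the evidence already in hand = 0.75 × 1.8 = 1.35.
Odds after that evidence = (67/9933) × 1.35 = 603/66220.
Target odds = 0.999/0.001 = 999.
Need 25ⁿ ≥ 999 ÷ (603/66220) = 7350420/67.
25³ = 15625 falls short of 7350420/67 but 25⁴ = 390625 reaches it, so n = 4.

4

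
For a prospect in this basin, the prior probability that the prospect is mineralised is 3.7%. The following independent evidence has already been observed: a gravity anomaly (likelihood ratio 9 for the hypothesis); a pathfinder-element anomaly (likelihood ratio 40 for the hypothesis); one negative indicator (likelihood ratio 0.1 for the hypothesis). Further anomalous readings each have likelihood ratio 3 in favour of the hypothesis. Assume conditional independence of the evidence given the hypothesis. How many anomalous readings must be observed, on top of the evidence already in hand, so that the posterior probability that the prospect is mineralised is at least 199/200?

Prior odds = 0.037/0.963 = 37/963.
Combined Bayes factor of the evidence already in hand = 9 × 40 × 0.1 = 36.
Odds after that evidence = (37/963) × 36 = 148/107.
Target odds = 0.995/0.005 = 199.
Need 3ⁿ ≥ 199 ÷ (148/107) = 21293/148.
3⁴ = 81 falls short of 21293/148 but 3⁵ = 243 reaches it, so n = 5.

5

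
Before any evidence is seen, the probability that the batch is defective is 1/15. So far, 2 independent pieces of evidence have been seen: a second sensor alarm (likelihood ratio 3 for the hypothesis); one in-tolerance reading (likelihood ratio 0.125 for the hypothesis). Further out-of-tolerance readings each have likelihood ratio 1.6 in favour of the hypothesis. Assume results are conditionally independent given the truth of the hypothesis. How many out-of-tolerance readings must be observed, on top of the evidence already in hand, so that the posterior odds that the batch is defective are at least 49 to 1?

Prior odds = (1/15)/(14/15) = 1/14.
Combined Bayes factor of the evidence already in hand = 3 × 0.125 = 0.375.
Odds after that evidence = (1/14) × 0.375 = 3/112.
Target odds = 49.
Need 1.6ⁿ ≥ 49 ÷ (3/112) = 5488/3.
1.6¹⁵ ≈1152.92 falls short of 5488/3 but 1.6¹⁶ ≈1844.67 reaches it, so n = 16.

16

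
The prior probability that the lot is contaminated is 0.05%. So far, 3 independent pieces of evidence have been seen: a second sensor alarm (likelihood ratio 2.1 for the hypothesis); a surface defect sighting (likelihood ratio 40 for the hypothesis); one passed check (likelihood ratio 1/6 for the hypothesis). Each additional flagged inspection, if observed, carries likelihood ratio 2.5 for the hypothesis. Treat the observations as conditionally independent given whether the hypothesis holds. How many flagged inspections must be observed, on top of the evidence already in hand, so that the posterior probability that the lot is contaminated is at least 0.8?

Prior odds = 0.0005/0.9995 = 1/1999.
Combined Bayes factor of the evidence already in hand = 2.1 × 40 × (1/6) = 14.
Odds after that evidence = (1/1999) × 14 = 14/1999.
Target odds = 0.8/0.2 = 4.
Need 2.5ⁿ ≥ 4 ÷ (14/1999) = 3998/7.
2.5⁶ = 244.140625 falls short of 3998/7 but 2.5⁷ = 610.3515625 reaches it, so n = 7.

7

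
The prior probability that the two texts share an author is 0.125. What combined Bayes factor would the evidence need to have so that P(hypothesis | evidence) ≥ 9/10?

63

Prior odds = 0.125/0.875 = 1/7.
Target odds = 0.9/0.1 = 9.
Required Bayes factor = 9 ÷ (1/7) = 63.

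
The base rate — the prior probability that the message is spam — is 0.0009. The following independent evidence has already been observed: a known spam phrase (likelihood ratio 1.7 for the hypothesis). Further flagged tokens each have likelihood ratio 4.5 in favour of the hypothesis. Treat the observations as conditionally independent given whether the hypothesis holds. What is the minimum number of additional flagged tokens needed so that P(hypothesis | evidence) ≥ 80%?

Prior odds = 0.0009/0.9991 = 9/9991.
Bayes factor of the evidence already in hand = 1.7.
Odds after that evidence = (9/9991) × 1.7 = 153/99910.
Target odds = 0.8/0.2 = 4.
Need 4.5ⁿ ≥ 4 ÷ (153/99910) = 399640/153.
4.5⁵ = 1845.28125 falls short of 399640/153 but 4.5⁶ = 8303.765625 reaches it, so n = 6.

6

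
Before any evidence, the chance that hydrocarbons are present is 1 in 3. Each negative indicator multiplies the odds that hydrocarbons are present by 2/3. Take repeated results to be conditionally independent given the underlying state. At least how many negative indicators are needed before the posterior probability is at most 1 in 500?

Prior odds: (1/3) ÷ (2/3) = 0.5.
Likelihood ratio per negative indicator = 2/3.
Target posterior odds = 0.002/0.998 = 1/499.
Need 0.5 × (2/3)ⁿ ≤ 1/499, i.e. (2/3)ⁿ ≤ 2/499.
(2/3)¹³ = 8192/1594323 is still above 2/499 but (2/3)¹⁴ = 16384/4782969 is at or below it, so n = 14.

14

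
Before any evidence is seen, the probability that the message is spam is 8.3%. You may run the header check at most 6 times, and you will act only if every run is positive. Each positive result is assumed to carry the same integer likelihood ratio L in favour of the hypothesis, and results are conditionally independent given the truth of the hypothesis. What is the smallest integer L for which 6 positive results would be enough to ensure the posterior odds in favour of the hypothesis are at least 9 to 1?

Prior odds = 0.083/0.917 = 83/917.
Target odds = 9.
Need L⁶ ≥ 9 ÷ (83/917) = 8253/83.
2⁶ = 64 < 8253/83 ≤ 729 = 3⁶, so L = 3.

3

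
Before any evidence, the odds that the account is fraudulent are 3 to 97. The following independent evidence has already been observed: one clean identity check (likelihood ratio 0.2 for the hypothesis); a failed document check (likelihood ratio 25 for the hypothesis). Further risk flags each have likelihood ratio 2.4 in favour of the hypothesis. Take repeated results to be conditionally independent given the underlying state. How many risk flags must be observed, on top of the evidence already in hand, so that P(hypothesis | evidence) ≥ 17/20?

Prior odds = 3/97.
Combined Bayes factor of the evidence already in hand = 0.2 × 25 = 5.
Odds after that evidence = (3/97) × 5 = 15/97.
Target odds = 0.85/0.15 = 17/3.
Need 2.4ⁿ ≥ 17/3 ÷ (15/97) = 1649/45.
2.4⁴ = 33.1776 falls short of 1649/45 but 2.4⁵ = 79.62624 reaches it, so n = 5.

5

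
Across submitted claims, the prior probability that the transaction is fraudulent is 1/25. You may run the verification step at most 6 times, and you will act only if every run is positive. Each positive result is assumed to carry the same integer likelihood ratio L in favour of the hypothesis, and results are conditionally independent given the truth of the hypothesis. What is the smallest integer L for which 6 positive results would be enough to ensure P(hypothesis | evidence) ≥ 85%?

3

Prior odds = 0.04/0.96 = 1/24.
Target odds = 0.85/0.15 = 17/3.
Need L⁶ ≥ 17/3 ÷ (1/24) = 136.
2⁶ = 64 < 136 ≤ 729 = 3⁶, so L = 3.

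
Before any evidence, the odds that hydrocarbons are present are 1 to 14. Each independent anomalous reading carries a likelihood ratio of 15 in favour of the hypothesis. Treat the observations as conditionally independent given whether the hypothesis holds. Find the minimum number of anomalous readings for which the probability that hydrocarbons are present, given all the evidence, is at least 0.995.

Prior odds = 1/14.
Likelihood ratio per anomalous reading = 15.
Target odds: 0.995 ÷ 0.005 = 199.
Need (1/14) × 15ⁿ ≥ 199, i.e. 15ⁿ ≥ 2786.
15² = 225 falls short of 2786 but 15³ = 3375 reaches it, so n = 3.

3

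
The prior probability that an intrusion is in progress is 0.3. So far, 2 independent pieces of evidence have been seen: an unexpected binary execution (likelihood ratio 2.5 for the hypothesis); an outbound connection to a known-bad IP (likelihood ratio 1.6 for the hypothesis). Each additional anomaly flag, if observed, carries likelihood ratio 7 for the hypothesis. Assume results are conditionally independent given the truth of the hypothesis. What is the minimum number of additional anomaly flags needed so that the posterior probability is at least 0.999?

Prior odds = 0.3/0.7 = 3/7.
Combined Bayes factor of the evidence already in hand = 2.5 × 1.6 = 4.
Odds after that evidence = (3/7) × 4 = 12/7.
Target odds = 0.999/0.001 = 999.
Need 7ⁿ ≥ 999 ÷ (12/7) = 582.75.
7³ = 343 falls short of 582.75 but 7⁴ = 2401 reaches it, so n = 4.

4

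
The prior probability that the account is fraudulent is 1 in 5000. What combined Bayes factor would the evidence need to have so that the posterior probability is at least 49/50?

Prior odds = 0.0002/0.9998 = 1/4999.
Target odds = 0.98/0.02 = 49.
Required Bayes factor = 49 ÷ (1/4999) = 244951.

244951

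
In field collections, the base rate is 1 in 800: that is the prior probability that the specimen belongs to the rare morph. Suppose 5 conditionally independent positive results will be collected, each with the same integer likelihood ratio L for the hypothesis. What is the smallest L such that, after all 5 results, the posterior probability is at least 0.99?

Prior odds = 0.00125/0.99875 = 1/799.
Target odds = 0.99/0.01 = 99.
Need L⁵ ≥ 99 ÷ (1/799) = 79101.
9⁵ = 59049 < 79101 ≤ 100000 = 10⁵, so L = 10.

10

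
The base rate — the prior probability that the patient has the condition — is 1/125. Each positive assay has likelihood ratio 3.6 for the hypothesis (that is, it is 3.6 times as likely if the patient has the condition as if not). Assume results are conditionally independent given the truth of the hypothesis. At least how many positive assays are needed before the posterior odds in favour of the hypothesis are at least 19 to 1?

Prior odds = 0.008/0.992 = 1/124.
Likelihood ratio per positive assay = 3.6.
Target odds = 19.
Need (1/124) × 3.6ⁿ ≥ 19, i.e. 3.6ⁿ ≥ 2356.
3.6⁶ = 34012224/15625 falls short of 2356 but 3.6⁷ = 612220032/78125 reaches it, so n = 7.

7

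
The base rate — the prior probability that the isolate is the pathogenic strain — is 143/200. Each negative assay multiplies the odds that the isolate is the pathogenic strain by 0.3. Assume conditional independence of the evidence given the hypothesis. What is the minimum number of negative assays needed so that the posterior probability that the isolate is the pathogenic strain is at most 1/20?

4

Prior odds: 0.715 ÷ 0.285 = 143/57.
Likelihood ratio per negative assay = 0.3.
Target posterior odds = 0.05/0.95 = 1/19.
Need (143/57) × 0.3ⁿ ≤ 1/19, i.e. 0.3ⁿ ≤ 3/143.
0.3³ = 0.027 is still above 3/143 but 0.3⁴ = 0.0081 is at or below it, so n = 4.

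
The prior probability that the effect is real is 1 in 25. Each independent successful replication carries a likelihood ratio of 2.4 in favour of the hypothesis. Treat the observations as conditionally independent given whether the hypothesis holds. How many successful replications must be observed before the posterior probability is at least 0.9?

7

Prior odds = 0.04/0.96 = 1/24.
Likelihood ratio per successful replication = 2.4.
Target posterior odds = 0.9/0.1 = 9.
Require 2.4ⁿ ≥ 9 ÷ (1/24) = 216.
2.4⁶ = 2985984/15625 falls short of 216 but 2.4⁷ = 35831808/78125 reaches it, so n = 7.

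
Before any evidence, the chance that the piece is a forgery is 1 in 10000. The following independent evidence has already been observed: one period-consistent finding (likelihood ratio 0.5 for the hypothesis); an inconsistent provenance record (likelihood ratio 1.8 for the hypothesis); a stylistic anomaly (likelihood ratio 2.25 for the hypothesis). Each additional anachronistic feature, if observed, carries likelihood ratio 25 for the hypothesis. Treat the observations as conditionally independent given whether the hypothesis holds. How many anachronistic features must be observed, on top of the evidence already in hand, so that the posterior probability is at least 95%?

4

Prior odds = 0.0001/0.9999 = 1/9999.
Combined Bayes factor of the evidence already in hand = 0.5 × 1.8 × 2.25 = 2.025.
Odds after that evidence = (1/9999) × 2.025 = 9/44440.
Target odds = 0.95/0.05 = 19.
Need 25ⁿ ≥ 19 ÷ (9/44440) = 844360/9.
25³ = 15625 falls short of 844360/9 but 25⁴ = 390625 reaches it, so n = 4.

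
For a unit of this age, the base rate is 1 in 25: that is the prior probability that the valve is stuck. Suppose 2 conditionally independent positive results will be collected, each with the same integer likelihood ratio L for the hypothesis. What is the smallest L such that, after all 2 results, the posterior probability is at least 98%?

Prior odds = 0.04/0.96 = 1/24.
Target odds = 0.98/0.02 = 49.
Need L² ≥ 49 ÷ (1/24) = 1176.
34² = 1156 < 1176 ≤ 1225 = 35², so L = 35.

35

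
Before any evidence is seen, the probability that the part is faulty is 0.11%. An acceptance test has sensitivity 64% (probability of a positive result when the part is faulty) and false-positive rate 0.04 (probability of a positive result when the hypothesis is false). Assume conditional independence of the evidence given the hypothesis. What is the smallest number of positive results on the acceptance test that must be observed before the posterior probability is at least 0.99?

Prior odds: 0.0011 ÷ 0.9989 = 11/9989.
Likelihood ratio of a positive result = 0.64/0.04 = 16.
Target posterior odds = 0.99/0.01 = 99.
Require 16ⁿ ≥ 99 ÷ (11/9989) = 89901.
16⁴ = 65536 falls short of 89901 but 16⁵ = 1048576 reaches it, so n = 5.

5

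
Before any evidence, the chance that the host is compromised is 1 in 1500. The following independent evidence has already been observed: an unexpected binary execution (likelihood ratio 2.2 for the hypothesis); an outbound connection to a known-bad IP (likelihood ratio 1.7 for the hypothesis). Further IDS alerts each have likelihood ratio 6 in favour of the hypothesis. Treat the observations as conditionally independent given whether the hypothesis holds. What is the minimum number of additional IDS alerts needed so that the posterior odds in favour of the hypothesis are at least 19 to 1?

5

Prior odds = (1/1500)/(1499/1500) = 1/1499.
Combined Bayes factor of the evidence already in hand = 2.2 × 1.7 = 3.74.
Odds after that evidence = (1/1499) × 3.74 = 187/74950.
Target odds = 19.
Need 6ⁿ ≥ 19 ÷ (187/74950) = 1424050/187.
6⁴ = 1296 falls short of 1424050/187 but 6⁵ = 7776 reaches it, so n = 5.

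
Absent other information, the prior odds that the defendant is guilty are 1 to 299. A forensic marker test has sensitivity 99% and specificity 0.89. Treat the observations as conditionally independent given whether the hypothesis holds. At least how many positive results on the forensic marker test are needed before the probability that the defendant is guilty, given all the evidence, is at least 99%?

Prior odds = 1/299.
False-positive rate = 1 − 0.89 = 0.11; likelihood ratio of a positive = 0.99/0.11 = 9.
Target posterior odds = 0.99/0.01 = 99.
Need (1/299) × 9ⁿ ≥ 99, i.e. 9ⁿ ≥ 29601.
9⁴ = 6561 falls short of 29601 but 9⁵ = 59049 reaches it, so n = 5.

5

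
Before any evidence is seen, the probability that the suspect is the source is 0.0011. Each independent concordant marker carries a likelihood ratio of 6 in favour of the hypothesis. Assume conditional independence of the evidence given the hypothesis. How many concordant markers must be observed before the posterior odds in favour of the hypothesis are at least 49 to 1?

Prior odds: 0.0011 ÷ 0.9989 = 11/9989.
Likelihood ratio per concordant marker = 6.
Target odds = 49.
Require 6ⁿ ≥ 49 ÷ (11/9989) = 489461/11.
6⁵ = 7776 falls short of 489461/11 but 6⁶ = 46656 reaches it, so n = 6.

6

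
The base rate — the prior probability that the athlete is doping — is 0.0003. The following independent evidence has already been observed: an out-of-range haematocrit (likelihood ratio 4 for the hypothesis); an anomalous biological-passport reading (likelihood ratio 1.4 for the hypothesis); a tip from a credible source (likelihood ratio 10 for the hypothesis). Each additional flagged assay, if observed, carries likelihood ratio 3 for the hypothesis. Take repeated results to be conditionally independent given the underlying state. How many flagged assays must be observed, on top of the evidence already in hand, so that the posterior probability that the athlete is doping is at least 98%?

Prior odds = 0.0003/0.9997 = 3/9997.
Combined Bayes factor of the evidence already in hand = 4 × 1.4 × 10 = 56.
Odds after that evidence = (3/9997) × 56 = 168/9997.
Target odds = 0.98/0.02 = 49.
Need 3ⁿ ≥ 49 ÷ (168/9997) = 69979/24.
3⁷ = 2187 falls short of 69979/24 but 3⁸ = 6561 reaches it, so n = 8.

8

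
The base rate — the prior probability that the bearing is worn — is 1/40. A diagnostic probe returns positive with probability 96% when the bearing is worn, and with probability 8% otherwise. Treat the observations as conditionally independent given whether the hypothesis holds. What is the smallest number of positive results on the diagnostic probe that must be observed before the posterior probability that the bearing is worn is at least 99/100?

Prior odds = 0.025/0.975 = 1/39.
Likelihood ratio of a positive result = 0.96/0.08 = 12.
Target posterior odds = 0.99/0.01 = 99.
Need (1/39) × 12ⁿ ≥ 99, i.e. 12ⁿ ≥ 3861.
12³ = 1728 falls short of 3861 but 12⁴ = 20736 reaches it, so n = 4.

4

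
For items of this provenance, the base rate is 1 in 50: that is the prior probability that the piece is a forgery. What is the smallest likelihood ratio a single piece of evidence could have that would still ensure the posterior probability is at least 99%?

Prior odds = 0.02/0.98 = 1/49.
Target odds = 0.99/0.01 = 99.
Required Bayes factor = 99 ÷ (1/49) = 4851.

4851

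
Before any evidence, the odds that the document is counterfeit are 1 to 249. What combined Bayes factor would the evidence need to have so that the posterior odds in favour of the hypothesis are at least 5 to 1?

Prior odds = 1/249.
Target odds = 5.
Required Bayes factor = 5 ÷ (1/249) = 1245.

1245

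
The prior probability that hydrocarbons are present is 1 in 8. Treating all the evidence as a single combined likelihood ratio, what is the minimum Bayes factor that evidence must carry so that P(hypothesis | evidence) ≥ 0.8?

28

Prior odds = 0.125/0.875 = 1/7.
Target odds = 0.8/0.2 = 4.
Required Bayes factor = 4 ÷ (1/7) = 28.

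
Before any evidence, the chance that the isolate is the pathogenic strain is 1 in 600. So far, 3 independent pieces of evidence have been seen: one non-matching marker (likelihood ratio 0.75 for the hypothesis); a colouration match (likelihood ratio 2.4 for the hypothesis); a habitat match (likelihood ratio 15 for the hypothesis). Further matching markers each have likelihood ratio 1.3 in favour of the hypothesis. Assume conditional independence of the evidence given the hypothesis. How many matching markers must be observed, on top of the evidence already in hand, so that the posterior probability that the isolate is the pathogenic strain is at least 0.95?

24

Prior odds = (1/600)/(599/600) = 1/599.
Combined Bayes factor of the evidence already in hand = 0.75 × 2.4 × 15 = 27.
Odds after that evidence = (1/599) × 27 = 27/599.
Target odds = 0.95/0.05 = 19.
Need 1.3ⁿ ≥ 19 ÷ (27/599) = 11381/27.
1.3²³ ≈417.539 falls short of 11381/27 but 1.3²⁴ ≈542.801 reaches it, so n = 24.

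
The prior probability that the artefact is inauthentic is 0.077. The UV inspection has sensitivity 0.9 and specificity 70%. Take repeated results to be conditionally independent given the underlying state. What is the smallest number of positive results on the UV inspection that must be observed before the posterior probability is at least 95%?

Prior odds: 0.077 ÷ 0.923 = 77/923.
False-positive rate = 1 − 0.7 = 0.3; likelihood ratio of a positive = 0.9/0.3 = 3.
Target odds: 0.95 ÷ 0.05 = 19.
Require 3ⁿ ≥ 19 ÷ (77/923) = 17537/77.
3⁴ = 81 falls short of 17537/77 but 3⁵ = 243 reaches it, so n = 5.

5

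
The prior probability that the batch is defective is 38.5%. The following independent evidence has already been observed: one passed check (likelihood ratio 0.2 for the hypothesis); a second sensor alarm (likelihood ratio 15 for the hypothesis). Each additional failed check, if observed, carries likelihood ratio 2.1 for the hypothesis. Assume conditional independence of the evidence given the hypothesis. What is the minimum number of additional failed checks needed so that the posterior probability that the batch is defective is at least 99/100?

Prior odds = 0.385/0.615 = 77/123.
Combined Bayes factor of the evidence already in hand = 0.2 × 15 = 3.
Odds after that evidence = (77/123) × 3 = 77/41.
Target odds = 0.99/0.01 = 99.
Need 2.1ⁿ ≥ 99 ÷ (77/41) = 369/7.
2.1⁵ = 4084101/100000 falls short of 369/7 but 2.1⁶ = 85766121/1000000 reaches it, so n = 6.

6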